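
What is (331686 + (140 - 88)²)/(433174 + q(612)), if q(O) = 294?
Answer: 23885/30962 ≈ 0.77143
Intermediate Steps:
(331686 + (140 - 88)²)/(433174 + q(612)) = (331686 + (140 - 88)²)/(433174 + 294) = (331686 + 52²)/433468 = (331686 + 2704)*(1/433468) = 334390*(1/433468) = 23885/30962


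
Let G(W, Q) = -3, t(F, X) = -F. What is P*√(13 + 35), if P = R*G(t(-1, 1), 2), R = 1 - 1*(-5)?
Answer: -72*√3 ≈ -124.71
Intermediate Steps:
R = 6 (R = 1 + 5 = 6)
P = -18 (P = 6*(-3) = -18)
P*√(13 + 35) = -18*√(13 + 35) = -72*√3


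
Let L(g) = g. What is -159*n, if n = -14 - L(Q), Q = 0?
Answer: 2226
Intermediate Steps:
n = -14 (n = -14 - 1*0 = -14 + 0 = -14)
-159*n = -159*(-14) = 2226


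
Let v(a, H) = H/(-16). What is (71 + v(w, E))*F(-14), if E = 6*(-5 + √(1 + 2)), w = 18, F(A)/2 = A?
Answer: -4081/2 + 21*√3/2 ≈ -2022.3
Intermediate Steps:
F(A) = 2*A
E = -30 + 6*√3 (E = 6*(-5 + √3) = -30 + 6*√3 ≈ -19.608)
v(a, H) = -H/16 (v(a, H) = H*(-1/16) = -H/16)
(71 + v(w, E))*F(-14) = (71 - (-30 + 6*√3)/16)*(2*(-14)) = (71 + (15/8 - 3*√3/8))*(-28) = (583/8 - 3*√3/8)*(-28) = -4081/2 + 21*√3/2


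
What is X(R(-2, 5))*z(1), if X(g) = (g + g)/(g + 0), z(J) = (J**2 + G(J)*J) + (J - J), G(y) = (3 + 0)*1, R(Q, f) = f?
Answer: 8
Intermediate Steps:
G(y) = 3 (G(y) = 3*1 = 3)
z(J) = J**2 + 3*J (z(J) = (J**2 + 3*J) + (J - J) = (J**2 + 3*J) + 0 = J**2 + 3*J)
X(g) = 2 (X(g) = (2*g)/g = 2)
X(R(-2, 5))*z(1) = 2*(1*(3 + 1)) = 2*(1*4) = 2*4 = 8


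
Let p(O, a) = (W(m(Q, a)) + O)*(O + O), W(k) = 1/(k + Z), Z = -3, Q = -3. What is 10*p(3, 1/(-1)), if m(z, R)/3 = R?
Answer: 170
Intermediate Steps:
m(z, R) = 3*R
W(k) = 1/(-3 + k) (W(k) = 1/(k - 3) = 1/(-3 + k))
p(O, a) = 2*O*(O + 1/(-3 + 3*a)) (p(O, a) = (1/(-3 + 3*a) + O)*(O + O) = (O + 1/(-3 + 3*a))*(2*O) = 2*O*(O + 1/(-3 + 3*a)))
10*p(3, 1/(-1)) = 10*((2/3)*3*(1 + 3*3*(-1 + 1/(-1)))/(-1 + 1/(-1))) = 10*((2/3)*3*(1 + 3*3*(-1 - 1))/(-1 - 1)) = 10*((2/3)*3*(1 + 3*3*(-2))/(-2)) = 10*((2/3)*3*(-1/2)*(1 - 18)) = 10*((2/3)*3*(-1/2)*(-17)) = 10*17 = 170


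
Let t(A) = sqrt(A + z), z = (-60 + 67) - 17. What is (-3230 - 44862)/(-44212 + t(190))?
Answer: 531560876/488675191 + 72138*sqrt(5)/488675191 ≈ 1.0881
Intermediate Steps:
z = -10 (z = 7 - 17 = -10)
t(A) = sqrt(-10 + A) (t(A) = sqrt(A - 10) = sqrt(-10 + A))
(-3230 - 44862)/(-44212 + t(190)) = (-3230 - 44862)/(-44212 + sqrt(-10 + 190)) = -48092/(-44212 + sqrt(180)) = -48092/(-44212 + 6*sqrt(5))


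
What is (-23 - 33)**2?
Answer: 3136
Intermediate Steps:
(-23 - 33)**2 = (-56)**2 = 3136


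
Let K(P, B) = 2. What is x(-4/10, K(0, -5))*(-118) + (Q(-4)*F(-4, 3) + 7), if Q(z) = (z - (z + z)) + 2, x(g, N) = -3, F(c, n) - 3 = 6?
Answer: 415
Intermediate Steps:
F(c, n) = 9 (F(c, n) = 3 + 6 = 9)
Q(z) = 2 - z (Q(z) = (z - 2*z) + 2 = -z + 2 = 2 - z)
x(-4/10, K(0, -5))*(-118) + (Q(-4)*F(-4, 3) + 7) = -3*(-118) + ((2 - 1*(-4))*9 + 7) = 354 + ((2 + 4)*9 + 7) = 354 + (6*9 + 7) = 354 + (54 + 7) = 354 + 61 = 415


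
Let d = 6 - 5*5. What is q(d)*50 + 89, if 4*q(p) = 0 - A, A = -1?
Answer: 203/2 ≈ 101.50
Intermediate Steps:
d = -19 (d = 6 - 25 = -19)
q(p) = ¼ (q(p) = (0 - 1*(-1))/4 = (0 + 1)/4 = (¼)*1 = ¼)
q(d)*50 + 89 = (¼)*50 + 89 = 25/2 + 89 = 203/2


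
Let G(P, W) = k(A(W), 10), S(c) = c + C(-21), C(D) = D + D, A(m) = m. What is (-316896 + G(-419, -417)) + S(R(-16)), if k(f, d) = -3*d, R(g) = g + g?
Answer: -317000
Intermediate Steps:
R(g) = 2*g
C(D) = 2*D
S(c) = -42 + c (S(c) = c + 2*(-21) = c - 42 = -42 + c)
G(P, W) = -30 (G(P, W) = -3*10 = -30)
(-316896 + G(-419, -417)) + S(R(-16)) = (-316896 - 30) + (-42 + 2*(-16)) = -316926 + (-42 - 32) = -316926 - 74 = -317000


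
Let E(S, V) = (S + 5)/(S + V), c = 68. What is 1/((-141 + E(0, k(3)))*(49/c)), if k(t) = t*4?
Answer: -816/82663 ≈ -0.0098714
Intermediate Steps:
k(t) = 4*t
E(S, V) = (5 + S)/(S + V)
1/((-141 + E(0, k(3)))*(49/c)) = 1/((-141 + (5 + 0)/(0 + 4*3))*(49/68)) = 1/((-141 + 5/(0 + 12))*(49*(1/68))) = 1/((-141 + 5/12)*(49/68)) = 1/(-1687/12*49/68) = 1/(-82663/816) = -816/82663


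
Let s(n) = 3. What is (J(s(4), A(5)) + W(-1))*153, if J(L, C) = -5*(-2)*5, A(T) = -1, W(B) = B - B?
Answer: 7650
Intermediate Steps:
W(B) = 0
J(L, C) = 50 (J(L, C) = 10*5 = 50)
(J(s(4), A(5)) + W(-1))*153 = (50 + 0)*153 = 50*153 = 7650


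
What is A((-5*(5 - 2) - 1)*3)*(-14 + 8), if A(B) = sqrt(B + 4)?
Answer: -12*I*sqrt(11) ≈ -39.799*I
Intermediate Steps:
A(B) = sqrt(4 + B)
A((-5*(5 - 2) - 1)*3)*(-14 + 8) = sqrt(4 + (-5*(5 - 2) - 1)*3)*(-14 + 8) = sqrt(4 + (-5*3 - 1)*3)*(-6) = sqrt(4 + (-15 - 1)*3)*(-6) = sqrt(4 - 16*3)*(-6) = sqrt(4 - 48)*(-6) = sqrt(-44)*(-6) = (2*I*sqrt(11))*(-6) = -12*I*sqrt(11)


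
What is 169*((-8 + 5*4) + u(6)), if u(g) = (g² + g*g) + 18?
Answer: 17238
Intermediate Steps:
u(g) = 18 + 2*g² (u(g) = (g² + g²) + 18 = 2*g² + 18 = 18 + 2*g²)
169*((-8 + 5*4) + u(6)) = 169*((-8 + 5*4) + (18 + 2*6²)) = 169*((-8 + 20) + (18 + 2*36)) = 169*(12 + (18 + 72)) = 169*(12 + 90) = 169*102 = 17238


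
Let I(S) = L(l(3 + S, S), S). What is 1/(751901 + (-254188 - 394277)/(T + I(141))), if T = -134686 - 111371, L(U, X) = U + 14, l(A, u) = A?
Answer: 245899/184892352464 ≈ 1.3300e-6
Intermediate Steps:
L(U, X) = 14 + U
I(S) = 17 + S (I(S) = 14 + (3 + S) = 17 + S)
T = -246057
1/(751901 + (-254188 - 394277)/(T + I(141))) = 1/(751901 + (-254188 - 394277)/(-246057 + (17 + 141))) = 1/(751901 - 648465/(-246057 + 158)) = 1/(751901 - 648465/(-245899)) = 1/(751901 - 648465*(-1/245899)) = 1/(751901 + 648465/245899) = 1/(184892352464/245899) = 245899/184892352464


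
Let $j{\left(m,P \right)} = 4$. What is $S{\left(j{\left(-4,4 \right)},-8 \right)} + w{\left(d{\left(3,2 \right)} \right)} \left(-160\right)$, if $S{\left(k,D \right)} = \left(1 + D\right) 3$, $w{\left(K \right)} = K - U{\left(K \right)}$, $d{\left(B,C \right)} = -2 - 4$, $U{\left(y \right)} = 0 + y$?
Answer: $-21$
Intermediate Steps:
$U{\left(y \right)} = y$
$d{\left(B,C \right)} = -6$
$w{\left(K \right)} = 0$ ($w{\left(K \right)} = K - K = 0$)
$S{\left(k,D \right)} = 3 + 3 D$
$S{\left(j{\left(-4,4 \right)},-8 \right)} + w{\left(d{\left(3,2 \right)} \right)} \left(-160\right) = \left(3 + 3 \left(-8\right)\right) + 0 \left(-160\right) = \left(3 - 24\right) + 0 = -21 + 0 = -21$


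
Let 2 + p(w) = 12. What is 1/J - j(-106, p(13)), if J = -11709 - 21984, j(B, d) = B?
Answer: 3571457/33693 ≈ 106.00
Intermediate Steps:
p(w) = 10 (p(w) = -2 + 12 = 10)
J = -33693
1/J - j(-106, p(13)) = 1/(-33693) - 1*(-106) = -1/33693 + 106 = 3571457/33693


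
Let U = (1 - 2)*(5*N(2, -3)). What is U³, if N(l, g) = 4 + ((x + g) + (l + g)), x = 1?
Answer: -125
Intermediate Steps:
N(l, g) = 5 + l + 2*g (N(l, g) = 4 + ((1 + g) + (l + g)) = 4 + ((1 + g) + (g + l)) = 4 + (1 + l + 2*g) = 5 + l + 2*g)
U = -5 (U = (1 - 2)*(5*(5 + 2 + 2*(-3))) = -5*(5 + 2 - 6) = -5 ≈ -5.0000)
U³ = (-5)³ = -125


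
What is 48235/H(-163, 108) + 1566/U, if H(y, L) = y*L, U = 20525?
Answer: -962455511/361322100 ≈ -2.6637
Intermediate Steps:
H(y, L) = L*y
48235/H(-163, 108) + 1566/U = 48235/((108*(-163))) + 1566/20525 = 48235/(-17604) + 1566*(1/20525) = 48235*(-1/17604) + 1566/20525 = -48235/17604 + 1566/20525 = -962455511/361322100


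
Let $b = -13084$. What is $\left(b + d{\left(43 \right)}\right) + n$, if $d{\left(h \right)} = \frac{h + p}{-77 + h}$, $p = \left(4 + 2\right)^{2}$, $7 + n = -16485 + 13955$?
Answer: $- \frac{531193}{34} \approx -15623.0$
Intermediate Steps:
$n = -2537$ ($n = -7 + \left(-16485 + 13955\right) = -7 - 2530 = -2537$)
$p = 36$ ($p = 6^{2} = 36$)
$d{\left(h \right)} = \frac{36 + h}{-77 + h}$ ($d{\left(h \right)} = \frac{h + 36}{-77 + h} = \frac{36 + h}{-77 + h}$)
$\left(b + d{\left(43 \right)}\right) + n = \left(-13084 + \frac{36 + 43}{-77 + 43}\right) - 2537 = \left(-13084 + \frac{1}{-34} \cdot 79\right) - 2537 = \left(-13084 - \frac{79}{34}\right) - 2537 = - \frac{444935}{34} - 2537 = - \frac{531193}{34}$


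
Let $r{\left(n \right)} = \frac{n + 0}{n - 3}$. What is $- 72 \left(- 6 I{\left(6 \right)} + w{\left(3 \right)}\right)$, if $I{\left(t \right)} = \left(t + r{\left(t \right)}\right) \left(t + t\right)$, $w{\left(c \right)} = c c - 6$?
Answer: $41256$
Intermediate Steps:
$w{\left(c \right)} = -6 + c^{2}$ ($w{\left(c \right)} = c^{2} - 6 = -6 + c^{2}$)
$r{\left(n \right)} = \frac{n}{-3 + n}$
$I{\left(t \right)} = 2 t \left(t + \frac{t}{-3 + t}\right)$ ($I{\left(t \right)} = \left(t + \frac{t}{-3 + t}\right) \left(t + t\right) = \left(t + \frac{t}{-3 + t}\right) 2 t = 2 t \left(t + \frac{t}{-3 + t}\right)$)
$- 72 \left(- 6 I{\left(6 \right)} + w{\left(3 \right)}\right) = - 72 \left(- 6 \frac{2 \cdot 6^{2} \left(-2 + 6\right)}{-3 + 6} - \left(6 - 3^{2}\right)\right) = - 72 \left(- 6 \cdot 2 \cdot 36 \cdot \frac{1}{3} \cdot 4 + \left(-6 + 9\right)\right) = - 72 \left(- 6 \cdot 2 \cdot 36 \cdot \frac{1}{3} \cdot 4 + 3\right) = - 72 \left(\left(-6\right) 96 + 3\right) = - 72 \left(-576 + 3\right) = \left(-72\right) \left(-573\right) = 41256$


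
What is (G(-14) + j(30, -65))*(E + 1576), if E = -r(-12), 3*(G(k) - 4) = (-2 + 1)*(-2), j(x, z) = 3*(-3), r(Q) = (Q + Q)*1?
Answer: -20800/3 ≈ -6933.3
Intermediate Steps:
r(Q) = 2*Q (r(Q) = (2*Q)*1 = 2*Q)
j(x, z) = -9
G(k) = 14/3 (G(k) = 4 + ((-2 + 1)*(-2))/3 = 4 + (-1*(-2))/3 = 4 + (⅓)*2 = 4 + ⅔ = 14/3)
E = 24 (E = -2*(-12) = -1*(-24) = 24)
(G(-14) + j(30, -65))*(E + 1576) = (14/3 - 9)*(24 + 1576) = -13/3*1600 = -20800/3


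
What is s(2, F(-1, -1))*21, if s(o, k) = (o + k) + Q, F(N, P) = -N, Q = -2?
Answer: 21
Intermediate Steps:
s(o, k) = -2 + k + o (s(o, k) = (o + k) - 2 = (k + o) - 2 = -2 + k + o)
s(2, F(-1, -1))*21 = (-2 - 1*(-1) + 2)*21 = (-2 + 1 + 2)*21 = 1*21 = 21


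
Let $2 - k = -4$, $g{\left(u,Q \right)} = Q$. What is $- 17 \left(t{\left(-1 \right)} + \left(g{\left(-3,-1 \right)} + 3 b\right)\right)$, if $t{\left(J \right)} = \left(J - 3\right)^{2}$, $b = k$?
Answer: $-561$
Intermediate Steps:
$k = 6$ ($k = 2 - -4 = 2 + 4 = 6$)
$b = 6$
$t{\left(J \right)} = \left(-3 + J\right)^{2}$
$- 17 \left(t{\left(-1 \right)} + \left(g{\left(-3,-1 \right)} + 3 b\right)\right) = - 17 \left(\left(-3 - 1\right)^{2} + \left(-1 + 3 \cdot 6\right)\right) = - 17 \left(\left(-4\right)^{2} + \left(-1 + 18\right)\right) = - 17 \left(16 + 17\right) = \left(-17\right) 33 = -561$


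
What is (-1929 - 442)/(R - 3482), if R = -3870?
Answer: 2371/7352 ≈ 0.32250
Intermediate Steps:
(-1929 - 442)/(R - 3482) = (-1929 - 442)/(-3870 - 3482) = -2371/(-7352) = -2371*(-1/7352) = 2371/7352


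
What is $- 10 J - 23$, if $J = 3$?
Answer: $-53$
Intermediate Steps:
$- 10 J - 23 = \left(-10\right) 3 - 23 = -30 - 23 = -53$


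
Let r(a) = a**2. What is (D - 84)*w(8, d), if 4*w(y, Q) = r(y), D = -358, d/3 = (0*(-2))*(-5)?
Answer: -7072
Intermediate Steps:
d = 0 (d = 3*((0*(-2))*(-5)) = 3*(0*(-5)) = 3*0 = 0)
w(y, Q) = y**2/4
(D - 84)*w(8, d) = (-358 - 84)*((1/4)*8**2) = -221*64/2 = -442*16 = -7072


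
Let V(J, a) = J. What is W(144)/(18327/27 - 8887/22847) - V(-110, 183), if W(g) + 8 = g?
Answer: 3843030532/34873085 ≈ 110.20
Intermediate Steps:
W(g) = -8 + g
W(144)/(18327/27 - 8887/22847) - V(-110, 183) = (-8 + 144)/(18327/27 - 8887/22847) - 1*(-110) = 136/(18327*(1/27) - 8887*1/22847) + 110 = 136/(6109/9 - 8887/22847) + 110 = 136/(139492340/205623) + 110 = 136*(205623/139492340) + 110 = 6991182/34873085 + 110 = 3843030532/34873085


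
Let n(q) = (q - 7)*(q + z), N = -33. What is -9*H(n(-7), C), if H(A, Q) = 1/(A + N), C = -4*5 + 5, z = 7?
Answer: 3/11 ≈ 0.27273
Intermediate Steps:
n(q) = (-7 + q)*(7 + q) (n(q) = (q - 7)*(q + 7) = (-7 + q)*(7 + q))
C = -15 (C = -20 + 5 = -15)
H(A, Q) = 1/(-33 + A) (H(A, Q) = 1/(A - 33) = 1/(-33 + A))
-9*H(n(-7), C) = -9/(-33 + (-49 + (-7)**2)) = -9/(-33 + (-49 + 49)) = -9/(-33 + 0) = -9/(-33) = -9*(-1/33) = 3/11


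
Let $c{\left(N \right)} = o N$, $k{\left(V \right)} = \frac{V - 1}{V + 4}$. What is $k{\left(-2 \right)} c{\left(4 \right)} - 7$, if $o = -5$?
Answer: $23$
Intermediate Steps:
$k{\left(V \right)} = \frac{-1 + V}{4 + V}$
$c{\left(N \right)} = - 5 N$
$k{\left(-2 \right)} c{\left(4 \right)} - 7 = \frac{-1 - 2}{4 - 2} \left(\left(-5\right) 4\right) - 7 = \frac{1}{2} \left(-3\right) \left(-20\right) - 7 = \left(- \frac{3}{2}\right) \left(-20\right) - 7 = 30 - 7 = 23$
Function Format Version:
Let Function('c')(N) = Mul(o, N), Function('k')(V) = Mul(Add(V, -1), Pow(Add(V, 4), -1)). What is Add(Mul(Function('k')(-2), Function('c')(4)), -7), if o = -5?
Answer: 23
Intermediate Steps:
Function('k')(V) = Mul(Pow(Add(4, V), -1), Add(-1, V)) (Function('k')(V) = Mul(Add(-1, V), Pow(Add(4, V), -1)) = Mul(Pow(Add(4, V), -1), Add(-1, V)))
Function('c')(N) = Mul(-5, N)
Add(Mul(Function('k')(-2), Function('c')(4)), -7) = Add(Mul(Mul(Pow(Add(4, -2), -1), Add(-1, -2)), Mul(-5, 4)), -7) = Add(Mul(Mul(Pow(2, -1), -3), -20), -7) = Add(Mul(Mul(Rational(1, 2), -3), -20), -7) = Add(Mul(Rational(-3, 2), -20), -7) = Add(30, -7) = 23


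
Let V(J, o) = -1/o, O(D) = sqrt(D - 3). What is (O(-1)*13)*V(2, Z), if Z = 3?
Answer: -26*I/3 ≈ -8.6667*I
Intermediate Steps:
O(D) = sqrt(-3 + D)
(O(-1)*13)*V(2, Z) = (sqrt(-3 - 1)*13)*(-1/3) = (sqrt(-4)*13)*(-1*1/3) = ((2*I)*13)*(-1/3) = (26*I)*(-1/3) = -26*I/3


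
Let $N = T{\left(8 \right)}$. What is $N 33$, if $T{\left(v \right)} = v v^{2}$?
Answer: $16896$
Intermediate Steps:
$T{\left(v \right)} = v^{3}$
$N = 512$ ($N = 8^{3} = 512$)
$N 33 = 512 \cdot 33 = 16896$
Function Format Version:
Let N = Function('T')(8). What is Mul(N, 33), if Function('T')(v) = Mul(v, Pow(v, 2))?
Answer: 16896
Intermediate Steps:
Function('T')(v) = Pow(v, 3)
N = 512 (N = Pow(8, 3) = 512)
Mul(N, 33) = Mul(512, 33) = 16896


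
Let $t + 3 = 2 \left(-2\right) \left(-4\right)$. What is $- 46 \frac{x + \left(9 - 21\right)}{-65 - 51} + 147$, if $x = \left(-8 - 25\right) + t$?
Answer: $\frac{3895}{29} \approx 134.31$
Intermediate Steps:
$t = 13$ ($t = -3 + 2 \left(-2\right) \left(-4\right) = -3 - -16 = -3 + 16 = 13$)
$x = -20$ ($x = \left(-8 - 25\right) + 13 = -33 + 13 = -20$)
$- 46 \frac{x + \left(9 - 21\right)}{-65 - 51} + 147 = - 46 \frac{-20 + \left(9 - 21\right)}{-65 - 51} + 147 = - 46 \frac{-20 - 12}{-116} + 147 = - 46 \left(\left(-32\right) \left(- \frac{1}{116}\right)\right) + 147 = \left(-46\right) \frac{8}{29} + 147 = - \frac{368}{29} + 147 = \frac{3895}{29}$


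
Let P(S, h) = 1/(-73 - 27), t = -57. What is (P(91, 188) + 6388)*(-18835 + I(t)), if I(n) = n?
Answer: -3017047677/25 ≈ -1.2068e+8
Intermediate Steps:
P(S, h) = -1/100 (P(S, h) = 1/(-100) = -1/100)
(P(91, 188) + 6388)*(-18835 + I(t)) = (-1/100 + 6388)*(-18835 - 57) = (638799/100)*(-18892) = -3017047677/25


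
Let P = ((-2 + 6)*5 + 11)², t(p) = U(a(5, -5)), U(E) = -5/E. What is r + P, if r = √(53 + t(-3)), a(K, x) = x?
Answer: 961 + 3*√6 ≈ 968.35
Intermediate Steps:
t(p) = 1 (t(p) = -5/(-5) = -5*(-⅕) = 1)
r = 3*√6 (r = √(53 + 1) = √54 = 3*√6 ≈ 7.3485)
P = 961 (P = (4*5 + 11)² = (20 + 11)² = 31² = 961)
r + P = 3*√6 + 961 = 961 + 3*√6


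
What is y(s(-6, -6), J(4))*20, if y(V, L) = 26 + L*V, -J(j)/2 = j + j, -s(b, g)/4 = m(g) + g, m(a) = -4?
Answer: -12280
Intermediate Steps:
s(b, g) = 16 - 4*g (s(b, g) = -4*(-4 + g) = 16 - 4*g)
J(j) = -4*j (J(j) = -2*(j + j) = -4*j)
y(s(-6, -6), J(4))*20 = (26 + (-4*4)*(16 - 4*(-6)))*20 = (26 - 16*(16 + 24))*20 = (26 - 16*40)*20 = (26 - 640)*20 = -614*20 = -12280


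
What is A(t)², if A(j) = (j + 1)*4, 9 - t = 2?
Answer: 1024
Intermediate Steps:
t = 7 (t = 9 - 1*2 = 9 - 2 = 7)
A(j) = 4 + 4*j (A(j) = (1 + j)*4 = 4 + 4*j)
A(t)² = (4 + 4*7)² = (4 + 28)² = 32² = 1024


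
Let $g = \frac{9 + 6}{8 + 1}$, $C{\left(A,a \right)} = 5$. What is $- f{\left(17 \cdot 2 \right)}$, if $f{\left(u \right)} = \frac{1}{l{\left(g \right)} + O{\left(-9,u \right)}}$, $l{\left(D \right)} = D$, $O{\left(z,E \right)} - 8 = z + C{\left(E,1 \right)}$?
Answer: $- \frac{3}{17} \approx -0.17647$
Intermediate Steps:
$O{\left(z,E \right)} = 13 + z$ ($O{\left(z,E \right)} = 8 + \left(z + 5\right) = 8 + \left(5 + z\right) = 13 + z$)
$g = \frac{5}{3}$ ($g = \frac{15}{9} = 15 \cdot \frac{1}{9} = \frac{5}{3} \approx 1.6667$)
$f{\left(u \right)} = \frac{3}{17}$ ($f{\left(u \right)} = \frac{1}{\frac{5}{3} + \left(13 - 9\right)} = \frac{1}{\frac{5}{3} + 4} = \frac{1}{\frac{17}{3}} = \frac{3}{17}$)
$- f{\left(17 \cdot 2 \right)} = \left(-1\right) \frac{3}{17} = - \frac{3}{17}$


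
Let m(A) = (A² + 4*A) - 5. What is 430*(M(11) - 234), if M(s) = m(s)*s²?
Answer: 8224180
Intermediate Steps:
m(A) = -5 + A² + 4*A
M(s) = s²*(-5 + s² + 4*s) (M(s) = (-5 + s² + 4*s)*s² = s²*(-5 + s² + 4*s))
430*(M(11) - 234) = 430*(11²*(-5 + 11² + 4*11) - 234) = 430*(121*(-5 + 121 + 44) - 234) = 430*(121*160 - 234) = 430*(19360 - 234) = 430*19126 = 8224180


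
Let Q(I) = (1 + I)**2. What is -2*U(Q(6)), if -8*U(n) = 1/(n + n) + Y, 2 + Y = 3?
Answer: 99/392 ≈ 0.25255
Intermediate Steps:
Y = 1 (Y = -2 + 3 = 1)
U(n) = -1/8 - 1/(16*n) (U(n) = -(1/(n + n) + 1)/8 = -(1/(2*n) + 1)/8 = -(1 + 1/(2*n))/8 = -1/8 - 1/(16*n))
-2*U(Q(6)) = -(-1 - 2*(1 + 6)**2)/(8*((1 + 6)**2)) = -(-1 - 2*7**2)/(8*(7**2)) = -(-1 - 2*49)/(8*49) = -(-1 - 98)/(8*49) = -(-99)/(8*49) = -2*(-99/784) = 99/392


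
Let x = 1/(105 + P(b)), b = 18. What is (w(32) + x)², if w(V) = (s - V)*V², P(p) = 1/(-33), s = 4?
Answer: 9864417706050625/11999296 ≈ 8.2208e+8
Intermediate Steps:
P(p) = -1/33
x = 33/3464 (x = 1/(105 - 1/33) = 1/(3464/33) = 33/3464 ≈ 0.0095266)
w(V) = V²*(4 - V) (w(V) = (4 - V)*V² = V²*(4 - V))
(w(32) + x)² = (32²*(4 - 1*32) + 33/3464)² = (1024*(4 - 32) + 33/3464)² = (1024*(-28) + 33/3464)² = (-28672 + 33/3464)² = (-99319775/3464)² = 9864417706050625/11999296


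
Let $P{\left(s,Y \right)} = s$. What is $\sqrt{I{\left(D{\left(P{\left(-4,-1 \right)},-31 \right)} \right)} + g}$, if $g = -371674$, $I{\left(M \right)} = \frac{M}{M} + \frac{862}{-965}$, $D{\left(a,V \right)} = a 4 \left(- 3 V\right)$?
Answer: $\frac{i \sqrt{346112021255}}{965} \approx 609.65 i$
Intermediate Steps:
$D{\left(a,V \right)} = - 12 V a$ ($D{\left(a,V \right)} = 4 a \left(- 3 V\right) = - 12 V a$)
$I{\left(M \right)} = \frac{103}{965}$ ($I{\left(M \right)} = 1 + 862 \left(- \frac{1}{965}\right) = 1 - \frac{862}{965} = \frac{103}{965}$)
$\sqrt{I{\left(D{\left(P{\left(-4,-1 \right)},-31 \right)} \right)} + g} = \sqrt{\frac{103}{965} - 371674} = \sqrt{- \frac{358665307}{965}} = \frac{i \sqrt{346112021255}}{965}$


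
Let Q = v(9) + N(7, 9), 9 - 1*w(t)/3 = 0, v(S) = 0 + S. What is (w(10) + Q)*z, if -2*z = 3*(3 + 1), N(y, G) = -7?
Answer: -174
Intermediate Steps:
v(S) = S
w(t) = 27 (w(t) = 27 - 3*0 = 27 + 0 = 27)
Q = 2 (Q = 9 - 7 = 2)
z = -6 (z = -3*(3 + 1)/2 = -3*4/2 = -½*12 = -6)
(w(10) + Q)*z = (27 + 2)*(-6) = 29*(-6) = -174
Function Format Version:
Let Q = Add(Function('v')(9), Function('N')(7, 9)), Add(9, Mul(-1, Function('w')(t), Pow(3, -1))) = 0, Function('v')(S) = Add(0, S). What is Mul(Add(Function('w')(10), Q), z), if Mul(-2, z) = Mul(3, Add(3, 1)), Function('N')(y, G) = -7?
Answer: -174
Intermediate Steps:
Function('v')(S) = S
Function('w')(t) = 27 (Function('w')(t) = Add(27, Mul(-3, 0)) = Add(27, 0) = 27)
Q = 2 (Q = Add(9, -7) = 2)
z = -6 (z = Mul(Rational(-1, 2), Mul(3, Add(3, 1))) = Mul(Rational(-1, 2), Mul(3, 4)) = Mul(Rational(-1, 2), 12) = -6)
Mul(Add(Function('w')(10), Q), z) = Mul(Add(27, 2), -6) = Mul(29, -6) = -174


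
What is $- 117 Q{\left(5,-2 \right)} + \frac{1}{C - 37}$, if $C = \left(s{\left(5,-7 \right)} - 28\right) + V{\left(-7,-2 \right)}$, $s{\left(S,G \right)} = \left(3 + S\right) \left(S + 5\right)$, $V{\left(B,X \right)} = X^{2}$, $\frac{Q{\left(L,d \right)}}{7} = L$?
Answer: $- \frac{77804}{19} \approx -4094.9$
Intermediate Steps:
$Q{\left(L,d \right)} = 7 L$
$s{\left(S,G \right)} = \left(3 + S\right) \left(5 + S\right)$
$C = 56$ ($C = \left(\left(15 + 5^{2} + 8 \cdot 5\right) - 28\right) + \left(-2\right)^{2} = \left(\left(15 + 25 + 40\right) - 28\right) + 4 = \left(80 - 28\right) + 4 = 52 + 4 = 56$)
$- 117 Q{\left(5,-2 \right)} + \frac{1}{C - 37} = - 117 \cdot 7 \cdot 5 + \frac{1}{56 - 37} = \left(-117\right) 35 + \frac{1}{19} = -4095 + \frac{1}{19} = - \frac{77804}{19}$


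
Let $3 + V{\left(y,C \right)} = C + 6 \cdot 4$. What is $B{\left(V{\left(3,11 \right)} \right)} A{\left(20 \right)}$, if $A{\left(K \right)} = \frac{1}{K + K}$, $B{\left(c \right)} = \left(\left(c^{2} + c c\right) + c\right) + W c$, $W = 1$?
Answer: $\frac{264}{5} \approx 52.8$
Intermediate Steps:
$V{\left(y,C \right)} = 21 + C$ ($V{\left(y,C \right)} = -3 + \left(C + 6 \cdot 4\right) = -3 + \left(C + 24\right) = -3 + \left(24 + C\right) = 21 + C$)
$B{\left(c \right)} = 2 c + 2 c^{2}$ ($B{\left(c \right)} = \left(\left(c^{2} + c c\right) + c\right) + 1 c = \left(\left(c^{2} + c^{2}\right) + c\right) + c = \left(2 c^{2} + c\right) + c = \left(c + 2 c^{2}\right) + c = 2 c + 2 c^{2}$)
$A{\left(K \right)} = \frac{1}{2 K}$
$B{\left(V{\left(3,11 \right)} \right)} A{\left(20 \right)} = 2 \left(21 + 11\right) \left(1 + \left(21 + 11\right)\right) \frac{1}{2 \cdot 20} = 2 \cdot 32 \left(1 + 32\right) \frac{1}{2} \cdot \frac{1}{20} = 2 \cdot 32 \cdot 33 \cdot \frac{1}{40} = 2112 \cdot \frac{1}{40} = \frac{264}{5}$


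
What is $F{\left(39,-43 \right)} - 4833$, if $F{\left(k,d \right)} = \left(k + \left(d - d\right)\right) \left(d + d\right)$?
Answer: $-8187$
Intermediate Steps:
$F{\left(k,d \right)} = 2 d k$ ($F{\left(k,d \right)} = \left(k + 0\right) 2 d = k 2 d = 2 d k$)
$F{\left(39,-43 \right)} - 4833 = 2 \left(-43\right) 39 - 4833 = -3354 - 4833 = -8187$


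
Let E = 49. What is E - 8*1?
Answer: 41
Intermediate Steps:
E - 8*1 = 49 - 8*1 = 49 - 8 = 41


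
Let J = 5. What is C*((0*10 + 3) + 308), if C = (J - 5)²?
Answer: 0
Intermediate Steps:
C = 0 (C = (5 - 5)² = 0² = 0)
C*((0*10 + 3) + 308) = 0*((0*10 + 3) + 308) = 0*((0 + 3) + 308) = 0*(3 + 308) = 0*311 = 0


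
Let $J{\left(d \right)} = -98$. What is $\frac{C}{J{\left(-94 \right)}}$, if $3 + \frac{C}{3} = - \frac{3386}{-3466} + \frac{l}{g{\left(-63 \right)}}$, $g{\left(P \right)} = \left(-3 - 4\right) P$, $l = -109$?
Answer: $\frac{1735043}{24965598} \approx 0.069497$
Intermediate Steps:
$g{\left(P \right)} = - 7 P$
$C = - \frac{1735043}{254751}$ ($C = -9 + 3 \left(- \frac{3386}{-3466} - \frac{109}{\left(-7\right) \left(-63\right)}\right) = -9 + 3 \left(\left(-3386\right) \left(- \frac{1}{3466}\right) - \frac{109}{441}\right) = -9 + 3 \left(\frac{1693}{1733} - \frac{109}{441}\right) = -9 + 3 \cdot \frac{557716}{764253} = -9 + \frac{557716}{254751} = - \frac{1735043}{254751} \approx -6.8107$)
$\frac{C}{J{\left(-94 \right)}} = - \frac{1735043}{254751 \left(-98\right)} = \left(- \frac{1735043}{254751}\right) \left(- \frac{1}{98}\right) = \frac{1735043}{24965598}$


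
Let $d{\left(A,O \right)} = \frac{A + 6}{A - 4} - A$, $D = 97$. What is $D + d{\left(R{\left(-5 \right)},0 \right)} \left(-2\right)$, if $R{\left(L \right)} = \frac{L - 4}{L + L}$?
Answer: $\frac{16004}{155} \approx 103.25$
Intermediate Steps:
$R{\left(L \right)} = \frac{-4 + L}{2 L}$
$d{\left(A,O \right)} = - A + \frac{6 + A}{-4 + A}$ ($d{\left(A,O \right)} = \frac{6 + A}{-4 + A} - A = - A + \frac{6 + A}{-4 + A}$)
$D + d{\left(R{\left(-5 \right)},0 \right)} \left(-2\right) = 97 + \frac{6 - \left(\frac{-4 - 5}{2 \left(-5\right)}\right)^{2} + 5 \frac{-4 - 5}{2 \left(-5\right)}}{-4 + \frac{-4 - 5}{2 \left(-5\right)}} \left(-2\right) = 97 + \frac{6 - \left(\frac{1}{2} \left(- \frac{1}{5}\right) \left(-9\right)\right)^{2} + 5 \cdot \frac{1}{2} \left(- \frac{1}{5}\right) \left(-9\right)}{-4 + \frac{1}{2} \left(- \frac{1}{5}\right) \left(-9\right)} \left(-2\right) = 97 + \frac{6 - \left(\frac{9}{10}\right)^{2} + 5 \cdot \frac{9}{10}}{-4 + \frac{9}{10}} \left(-2\right) = 97 + \frac{6 - \frac{81}{100} + \frac{9}{2}}{- \frac{31}{10}} \left(-2\right) = 97 + - \frac{10 \left(6 - \frac{81}{100} + \frac{9}{2}\right)}{31} \left(-2\right) = 97 + \left(- \frac{10}{31}\right) \frac{969}{100} \left(-2\right) = 97 - - \frac{969}{155} = 97 + \frac{969}{155} = \frac{16004}{155}$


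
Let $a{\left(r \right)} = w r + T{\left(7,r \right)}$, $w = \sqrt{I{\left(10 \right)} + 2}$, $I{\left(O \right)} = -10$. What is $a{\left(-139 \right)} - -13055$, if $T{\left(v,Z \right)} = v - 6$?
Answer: $13056 - 278 i \sqrt{2} \approx 13056.0 - 393.15 i$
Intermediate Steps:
$T{\left(v,Z \right)} = -6 + v$ ($T{\left(v,Z \right)} = v - 6 = -6 + v$)
$w = 2 i \sqrt{2}$ ($w = \sqrt{-10 + 2} = \sqrt{-8} = 2 i \sqrt{2} \approx 2.8284 i$)
$a{\left(r \right)} = 1 + 2 i r \sqrt{2}$ ($a{\left(r \right)} = 2 i \sqrt{2} r + \left(-6 + 7\right) = 2 i r \sqrt{2} + 1 = 1 + 2 i r \sqrt{2}$)
$a{\left(-139 \right)} - -13055 = \left(1 + 2 i \left(-139\right) \sqrt{2}\right) - -13055 = \left(1 - 278 i \sqrt{2}\right) + 13055 = 13056 - 278 i \sqrt{2}$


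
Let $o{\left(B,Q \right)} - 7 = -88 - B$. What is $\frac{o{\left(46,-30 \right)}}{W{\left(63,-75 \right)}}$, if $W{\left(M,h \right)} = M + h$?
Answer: $\frac{127}{12} \approx 10.583$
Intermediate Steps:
$o{\left(B,Q \right)} = -81 - B$ ($o{\left(B,Q \right)} = 7 - \left(88 + B\right) = -81 - B$)
$\frac{o{\left(46,-30 \right)}}{W{\left(63,-75 \right)}} = \frac{-81 - 46}{63 - 75} = \frac{-81 - 46}{-12} = \left(-127\right) \left(- \frac{1}{12}\right) = \frac{127}{12}$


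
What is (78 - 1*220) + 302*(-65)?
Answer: -19772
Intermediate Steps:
(78 - 1*220) + 302*(-65) = (78 - 220) - 19630 = -142 - 19630 = -19772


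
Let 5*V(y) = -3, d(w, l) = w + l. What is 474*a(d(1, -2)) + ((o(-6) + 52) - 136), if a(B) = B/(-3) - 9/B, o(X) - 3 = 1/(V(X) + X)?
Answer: 143314/33 ≈ 4342.9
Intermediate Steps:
d(w, l) = l + w
V(y) = -⅗ (V(y) = (⅕)*(-3) = -⅗)
o(X) = 3 + 1/(-⅗ + X)
a(B) = -9/B - B/3 (a(B) = B*(-⅓) - 9/B = -B/3 - 9/B = -9/B - B/3)
474*a(d(1, -2)) + ((o(-6) + 52) - 136) = 474*(-9/(-2 + 1) - (-2 + 1)/3) + (((-4 + 15*(-6))/(-3 + 5*(-6)) + 52) - 136) = 474*(-9/(-1) - ⅓*(-1)) + (((-4 - 90)/(-3 - 30) + 52) - 136) = 474*(-9*(-1) + ⅓) + ((-94/(-33) + 52) - 136) = 474*(9 + ⅓) + ((-1/33*(-94) + 52) - 136) = 474*(28/3) + ((94/33 + 52) - 136) = 4424 + (1810/33 - 136) = 4424 - 2678/33 = 143314/33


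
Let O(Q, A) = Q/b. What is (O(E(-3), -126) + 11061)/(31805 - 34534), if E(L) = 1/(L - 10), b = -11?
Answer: -1581724/390247 ≈ -4.0531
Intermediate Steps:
E(L) = 1/(-10 + L)
O(Q, A) = -Q/11 (O(Q, A) = Q/(-11) = Q*(-1/11) = -Q/11)
(O(E(-3), -126) + 11061)/(31805 - 34534) = (-1/(11*(-10 - 3)) + 11061)/(31805 - 34534) = (-1/11/(-13) + 11061)/(-2729) = (-1/11*(-1/13) + 11061)*(-1/2729) = (1/143 + 11061)*(-1/2729) = (1581724/143)*(-1/2729) = -1581724/390247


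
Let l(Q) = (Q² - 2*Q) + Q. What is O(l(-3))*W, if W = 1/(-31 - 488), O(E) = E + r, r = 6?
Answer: -6/173 ≈ -0.034682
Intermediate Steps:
l(Q) = Q² - Q
O(E) = 6 + E (O(E) = E + 6 = 6 + E)
W = -1/519 (W = 1/(-519) = -1/519 ≈ -0.0019268)
O(l(-3))*W = (6 - 3*(-1 - 3))*(-1/519) = (6 - 3*(-4))*(-1/519) = (6 + 12)*(-1/519) = 18*(-1/519) = -6/173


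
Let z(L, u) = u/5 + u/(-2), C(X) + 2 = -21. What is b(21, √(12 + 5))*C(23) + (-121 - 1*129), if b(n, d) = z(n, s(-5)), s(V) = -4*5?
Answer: -388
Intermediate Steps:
s(V) = -20
C(X) = -23 (C(X) = -2 - 21 = -23)
z(L, u) = -3*u/10 (z(L, u) = u*(⅕) + u*(-½) = u/5 - u/2 = -3*u/10)
b(n, d) = 6 (b(n, d) = -3/10*(-20) = 6)
b(21, √(12 + 5))*C(23) + (-121 - 1*129) = 6*(-23) + (-121 - 1*129) = -138 + (-121 - 129) = -138 - 250 = -388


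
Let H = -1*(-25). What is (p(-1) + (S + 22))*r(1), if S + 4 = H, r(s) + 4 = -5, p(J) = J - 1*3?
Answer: -351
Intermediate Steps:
p(J) = -3 + J (p(J) = J - 3 = -3 + J)
r(s) = -9 (r(s) = -4 - 5 = -9)
H = 25
S = 21 (S = -4 + 25 = 21)
(p(-1) + (S + 22))*r(1) = ((-3 - 1) + (21 + 22))*(-9) = (-4 + 43)*(-9) = 39*(-9) = -351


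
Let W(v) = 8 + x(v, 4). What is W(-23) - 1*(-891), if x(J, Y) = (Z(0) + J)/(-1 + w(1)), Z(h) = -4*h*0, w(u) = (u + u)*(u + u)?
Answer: 2674/3 ≈ 891.33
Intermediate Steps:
w(u) = 4*u² (w(u) = (2*u)*(2*u) = 4*u²)
Z(h) = 0
x(J, Y) = J/3 (x(J, Y) = (0 + J)/(-1 + 4*1²) = J/(-1 + 4*1) = J/(-1 + 4) = J/3)
W(v) = 8 + v/3
W(-23) - 1*(-891) = (8 + (⅓)*(-23)) - 1*(-891) = (8 - 23/3) + 891 = ⅓ + 891 = 2674/3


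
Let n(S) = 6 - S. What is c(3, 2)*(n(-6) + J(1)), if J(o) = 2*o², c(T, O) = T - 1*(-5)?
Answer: 112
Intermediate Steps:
c(T, O) = 5 + T (c(T, O) = T + 5 = 5 + T)
c(3, 2)*(n(-6) + J(1)) = (5 + 3)*((6 - 1*(-6)) + 2*1²) = 8*((6 + 6) + 2*1) = 8*(12 + 2) = 8*14 = 112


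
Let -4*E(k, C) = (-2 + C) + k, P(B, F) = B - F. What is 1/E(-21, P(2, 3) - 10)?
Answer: 2/17 ≈ 0.11765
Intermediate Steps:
E(k, C) = 1/2 - C/4 - k/4 (E(k, C) = -((-2 + C) + k)/4 = -(-2 + C + k)/4 = 1/2 - C/4 - k/4)
1/E(-21, P(2, 3) - 10) = 1/(1/2 - ((2 - 1*3) - 10)/4 - 1/4*(-21)) = 1/(1/2 - ((2 - 3) - 10)/4 + 21/4) = 1/(1/2 - (-1 - 10)/4 + 21/4) = 1/(1/2 - 1/4*(-11) + 21/4) = 1/(1/2 + 11/4 + 21/4) = 1/(17/2) = 2/17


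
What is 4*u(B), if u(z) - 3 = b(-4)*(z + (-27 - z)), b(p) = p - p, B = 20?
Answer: 12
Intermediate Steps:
b(p) = 0
u(z) = 3 (u(z) = 3 + 0*(z + (-27 - z)) = 3 + 0*(-27) = 3 + 0 = 3)
4*u(B) = 4*3 = 12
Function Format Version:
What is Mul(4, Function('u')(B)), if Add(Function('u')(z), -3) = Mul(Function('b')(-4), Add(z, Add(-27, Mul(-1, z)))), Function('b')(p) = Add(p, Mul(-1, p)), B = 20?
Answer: 12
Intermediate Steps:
Function('b')(p) = 0
Function('u')(z) = 3 (Function('u')(z) = Add(3, Mul(0, Add(z, Add(-27, Mul(-1, z))))) = Add(3, Mul(0, -27)) = Add(3, 0) = 3)
Mul(4, Function('u')(B)) = Mul(4, 3) = 12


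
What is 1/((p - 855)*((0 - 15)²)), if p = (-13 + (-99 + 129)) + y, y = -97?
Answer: -1/210375 ≈ -4.7534e-6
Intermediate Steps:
p = -80 (p = (-13 + (-99 + 129)) - 97 = (-13 + 30) - 97 = 17 - 97 = -80)
1/((p - 855)*((0 - 15)²)) = 1/((-80 - 855)*((0 - 15)²)) = 1/((-935)*((-15)²)) = -1/935/225 = -1/935*1/225 = -1/210375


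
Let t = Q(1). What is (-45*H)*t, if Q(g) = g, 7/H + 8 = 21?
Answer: -315/13 ≈ -24.231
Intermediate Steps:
H = 7/13 (H = 7/(-8 + 21) = 7/13 ≈ 0.53846)
t = 1
(-45*H)*t = -45*7/13*1 = -315/13*1 = -315/13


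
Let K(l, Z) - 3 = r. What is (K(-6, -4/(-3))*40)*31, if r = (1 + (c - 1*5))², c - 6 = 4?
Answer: 48360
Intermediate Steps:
c = 10 (c = 6 + 4 = 10)
r = 36 (r = (1 + (10 - 1*5))² = (1 + (10 - 5))² = (1 + 5)² = 6² = 36)
K(l, Z) = 39 (K(l, Z) = 3 + 36 = 39)
(K(-6, -4/(-3))*40)*31 = (39*40)*31 = 1560*31 = 48360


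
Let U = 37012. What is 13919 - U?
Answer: -23093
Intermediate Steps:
13919 - U = 13919 - 1*37012 = 13919 - 37012 = -23093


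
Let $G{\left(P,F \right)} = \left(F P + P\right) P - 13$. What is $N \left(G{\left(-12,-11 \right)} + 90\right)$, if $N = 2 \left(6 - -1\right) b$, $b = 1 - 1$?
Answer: $0$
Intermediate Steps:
$b = 0$
$G{\left(P,F \right)} = -13 + P \left(P + F P\right)$ ($G{\left(P,F \right)} = \left(P + F P\right) P - 13 = P \left(P + F P\right) - 13 = -13 + P \left(P + F P\right)$)
$N = 0$ ($N = 2 \left(6 - -1\right) 0 = 2 \left(6 + 1\right) 0 = 2 \cdot 7 \cdot 0 = 14 \cdot 0 = 0$)
$N \left(G{\left(-12,-11 \right)} + 90\right) = 0 \left(\left(-13 + \left(-12\right)^{2} - 11 \left(-12\right)^{2}\right) + 90\right) = 0 \left(\left(-13 + 144 - 1584\right) + 90\right) = 0 \left(-1453 + 90\right) = 0 \left(-1363\right) = 0$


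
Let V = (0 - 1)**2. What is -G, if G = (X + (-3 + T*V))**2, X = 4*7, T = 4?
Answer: -841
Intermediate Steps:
V = 1 (V = (-1)**2 = 1)
X = 28
G = 841 (G = (28 + (-3 + 4*1))**2 = (28 + (-3 + 4))**2 = (28 + 1)**2 = 29**2 = 841)
-G = -1*841 = -841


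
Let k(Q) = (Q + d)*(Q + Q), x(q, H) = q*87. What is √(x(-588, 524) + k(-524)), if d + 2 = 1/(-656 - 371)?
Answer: 2*√131865652841/1027 ≈ 707.17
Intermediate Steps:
x(q, H) = 87*q
d = -2055/1027 (d = -2 + 1/(-656 - 371) = -2 + 1/(-1027) = -2 - 1/1027 = -2055/1027 ≈ -2.0010)
k(Q) = 2*Q*(-2055/1027 + Q) (k(Q) = (Q - 2055/1027)*(Q + Q) = (-2055/1027 + Q)*(2*Q) = 2*Q*(-2055/1027 + Q))
√(x(-588, 524) + k(-524)) = √(87*(-588) + (2/1027)*(-524)*(-2055 + 1027*(-524))) = √(-51156 + (2/1027)*(-524)*(-2055 - 538148)) = √(-51156 + (2/1027)*(-524)*(-540203)) = √(-51156 + 566132744/1027) = √(513595532/1027) = 2*√131865652841/1027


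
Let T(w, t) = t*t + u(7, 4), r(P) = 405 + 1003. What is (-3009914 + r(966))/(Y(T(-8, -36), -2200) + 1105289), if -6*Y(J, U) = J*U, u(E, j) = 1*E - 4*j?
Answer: -3008506/1577189 ≈ -1.9075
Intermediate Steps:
u(E, j) = E - 4*j
r(P) = 1408
T(w, t) = -9 + t**2 (T(w, t) = t*t + (7 - 4*4) = t**2 + (7 - 16) = t**2 - 9 = -9 + t**2)
Y(J, U) = -J*U/6
(-3009914 + r(966))/(Y(T(-8, -36), -2200) + 1105289) = (-3009914 + 1408)/(-1/6*(-9 + (-36)**2)*(-2200) + 1105289) = -3008506/(-1/6*(-9 + 1296)*(-2200) + 1105289) = -3008506/(-1/6*1287*(-2200) + 1105289) = -3008506/(471900 + 1105289) = -3008506/1577189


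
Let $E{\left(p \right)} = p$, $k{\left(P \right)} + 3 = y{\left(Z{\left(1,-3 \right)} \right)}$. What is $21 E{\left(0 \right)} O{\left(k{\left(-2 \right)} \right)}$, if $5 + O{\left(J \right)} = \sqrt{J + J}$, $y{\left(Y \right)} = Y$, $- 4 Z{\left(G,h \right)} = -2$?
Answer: $0$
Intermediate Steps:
$Z{\left(G,h \right)} = \frac{1}{2}$ ($Z{\left(G,h \right)} = \left(- \frac{1}{4}\right) \left(-2\right) = \frac{1}{2}$)
$k{\left(P \right)} = - \frac{5}{2}$ ($k{\left(P \right)} = -3 + \frac{1}{2} = - \frac{5}{2}$)
$O{\left(J \right)} = -5 + \sqrt{2} \sqrt{J}$ ($O{\left(J \right)} = -5 + \sqrt{J + J} = -5 + \sqrt{2 J} = -5 + \sqrt{2} \sqrt{J}$)
$21 E{\left(0 \right)} O{\left(k{\left(-2 \right)} \right)} = 21 \cdot 0 \left(-5 + \sqrt{2} \sqrt{- \frac{5}{2}}\right) = 0 \left(-5 + \sqrt{2} \frac{i \sqrt{10}}{2}\right) = 0 \left(-5 + i \sqrt{5}\right) = 0$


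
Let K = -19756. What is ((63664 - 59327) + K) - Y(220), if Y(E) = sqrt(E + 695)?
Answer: -15419 - sqrt(915) ≈ -15449.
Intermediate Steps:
Y(E) = sqrt(695 + E)
((63664 - 59327) + K) - Y(220) = ((63664 - 59327) - 19756) - sqrt(695 + 220) = (4337 - 19756) - sqrt(915) = -15419 - sqrt(915)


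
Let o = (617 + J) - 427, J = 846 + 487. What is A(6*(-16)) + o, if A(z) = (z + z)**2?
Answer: 38387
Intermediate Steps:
J = 1333
A(z) = 4*z**2 (A(z) = (2*z)**2 = 4*z**2)
o = 1523 (o = (617 + 1333) - 427 = 1950 - 427 = 1523)
A(6*(-16)) + o = 4*(6*(-16))**2 + 1523 = 4*(-96)**2 + 1523 = 4*9216 + 1523 = 36864 + 1523 = 38387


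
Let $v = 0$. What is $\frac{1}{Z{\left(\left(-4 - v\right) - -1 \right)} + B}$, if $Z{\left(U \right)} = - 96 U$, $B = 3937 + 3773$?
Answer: $\frac{1}{7998} \approx 0.00012503$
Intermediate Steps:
$B = 7710$
$\frac{1}{Z{\left(\left(-4 - v\right) - -1 \right)} + B} = \frac{1}{- 96 \left(\left(-4 - 0\right) - -1\right) + 7710} = \frac{1}{- 96 \left(\left(-4 + 0\right) + 1\right) + 7710} = \frac{1}{- 96 \left(-4 + 1\right) + 7710} = \frac{1}{\left(-96\right) \left(-3\right) + 7710} = \frac{1}{288 + 7710} = \frac{1}{7998}$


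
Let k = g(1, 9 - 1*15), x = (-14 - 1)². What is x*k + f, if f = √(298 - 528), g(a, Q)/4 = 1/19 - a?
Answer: -16200/19 + I*√230 ≈ -852.63 + 15.166*I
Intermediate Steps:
x = 225 (x = (-15)² = 225)
g(a, Q) = 4/19 - 4*a (g(a, Q) = 4*(1/19 - a) = 4/19 - 4*a)
k = -72/19 (k = 4/19 - 4*1 = 4/19 - 4 = -72/19 ≈ -3.7895)
f = I*√230 (f = √(-230) = I*√230 ≈ 15.166*I)
x*k + f = 225*(-72/19) + I*√230 = -16200/19 + I*√230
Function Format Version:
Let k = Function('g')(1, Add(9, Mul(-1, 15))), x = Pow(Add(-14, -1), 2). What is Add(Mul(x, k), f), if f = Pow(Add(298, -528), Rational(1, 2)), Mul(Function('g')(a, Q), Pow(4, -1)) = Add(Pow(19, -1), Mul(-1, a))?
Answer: Add(Rational(-16200, 19), Mul(I, Pow(230, Rational(1, 2)))) ≈ Add(-852.63, Mul(15.166, I))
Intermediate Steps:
x = 225 (x = Pow(-15, 2) = 225)
Function('g')(a, Q) = Add(Rational(4, 19), Mul(-4, a)) (Function('g')(a, Q) = Mul(4, Add(Pow(19, -1), Mul(-1, a))) = Mul(4, Add(Rational(1, 19), Mul(-1, a))) = Add(Rational(4, 19), Mul(-4, a)))
k = Rational(-72, 19) (k = Add(Rational(4, 19), Mul(-4, 1)) = Add(Rational(4, 19), -4) = Rational(-72, 19) ≈ -3.7895)
f = Mul(I, Pow(230, Rational(1, 2))) (f = Pow(-230, Rational(1, 2)) = Mul(I, Pow(230, Rational(1, 2))) ≈ Mul(15.166, I))
Add(Mul(x, k), f) = Add(Mul(225, Rational(-72, 19)), Mul(I, Pow(230, Rational(1, 2)))) = Add(Rational(-16200, 19), Mul(I, Pow(230, Rational(1, 2))))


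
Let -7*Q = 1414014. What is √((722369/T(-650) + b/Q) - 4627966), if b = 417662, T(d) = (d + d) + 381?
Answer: 2*I*√9969800985638078933307/92819919 ≈ 2151.5*I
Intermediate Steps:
T(d) = 381 + 2*d (T(d) = 2*d + 381 = 381 + 2*d)
Q = -202002 (Q = -⅐*1414014 = -202002)
√((722369/T(-650) + b/Q) - 4627966) = √((722369/(381 + 2*(-650)) + 417662/(-202002)) - 4627966) = √((722369/(381 - 1300) + 417662*(-1/202002)) - 4627966) = √((722369/(-919) - 208831/101001) - 4627966) = √((722369*(-1/919) - 208831/101001) - 4627966) = √((-722369/919 - 208831/101001) - 4627966) = √(-73151907058/92819919 - 4627966) = √(-429640581161812/92819919) = 2*I*√9969800985638078933307/92819919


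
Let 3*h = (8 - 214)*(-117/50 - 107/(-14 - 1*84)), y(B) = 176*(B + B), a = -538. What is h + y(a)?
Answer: -695641826/3675 ≈ -1.8929e+5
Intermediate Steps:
y(B) = 352*B (y(B) = 176*(2*B) = 352*B)
h = 314974/3675 (h = ((8 - 214)*(-117/50 - 107/(-14 - 1*84)))/3 = (-206*(-117*1/50 - 107/(-14 - 84)))/3 = (-206*(-117/50 - 107/(-98)))/3 = (-206*(-117/50 - 107*(-1/98)))/3 = (-206*(-117/50 + 107/98))/3 = (-206*(-1529/1225))/3 = (1/3)*(314974/1225) = 314974/3675 ≈ 85.707)
h + y(a) = 314974/3675 + 352*(-538) = 314974/3675 - 189376 = -695641826/3675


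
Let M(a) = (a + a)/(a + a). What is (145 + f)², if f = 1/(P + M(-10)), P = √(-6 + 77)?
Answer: 25750568/1225 + 10149*√71/2450 ≈ 21056.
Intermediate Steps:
P = √71 ≈ 8.4261
M(a) = 1 (M(a) = (2*a)/((2*a)) = (2*a)*(1/(2*a)) = 1)
f = 1/(1 + √71) (f = 1/(√71 + 1) = 1/(1 + √71) ≈ 0.10609)
(145 + f)² = (145 + (-1/70 + √71/70))² = (10149/70 + √71/70)²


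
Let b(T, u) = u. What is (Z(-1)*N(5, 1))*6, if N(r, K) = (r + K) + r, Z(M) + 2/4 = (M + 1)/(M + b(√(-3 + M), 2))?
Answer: -33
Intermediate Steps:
Z(M) = -½ + (1 + M)/(2 + M) (Z(M) = -½ + (M + 1)/(M + 2) = -½ + (1 + M)/(2 + M))
N(r, K) = K + 2*r (N(r, K) = (K + r) + r = K + 2*r)
(Z(-1)*N(5, 1))*6 = (((½)*(-1)/(2 - 1))*(1 + 2*5))*6 = (((½)*(-1)/1)*(1 + 10))*6 = (((½)*(-1)*1)*11)*6 = -½*11*6 = -11/2*6 = -33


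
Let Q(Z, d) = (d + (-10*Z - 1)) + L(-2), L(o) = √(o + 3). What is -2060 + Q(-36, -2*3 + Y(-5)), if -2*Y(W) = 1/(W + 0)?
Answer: -17059/10 ≈ -1705.9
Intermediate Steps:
L(o) = √(3 + o)
Y(W) = -1/(2*W) (Y(W) = -1/(2*(W + 0)) = -1/(2*W))
Q(Z, d) = d - 10*Z (Q(Z, d) = (d + (-10*Z - 1)) + √(3 - 2) = (d + (-1 - 10*Z)) + √1 = (-1 + d - 10*Z) + 1 = d - 10*Z)
-2060 + Q(-36, -2*3 + Y(-5)) = -2060 + ((-2*3 - ½/(-5)) - 10*(-36)) = -2060 + ((-6 - ½*(-⅕)) + 360) = -2060 + ((-6 + ⅒) + 360) = -2060 + (-59/10 + 360) = -2060 + 3541/10 = -17059/10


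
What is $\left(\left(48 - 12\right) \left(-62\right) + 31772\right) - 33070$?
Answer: $-3530$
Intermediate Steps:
$\left(\left(48 - 12\right) \left(-62\right) + 31772\right) - 33070 = \left(36 \left(-62\right) + 31772\right) - 33070 = \left(-2232 + 31772\right) - 33070 = 29540 - 33070 = -3530$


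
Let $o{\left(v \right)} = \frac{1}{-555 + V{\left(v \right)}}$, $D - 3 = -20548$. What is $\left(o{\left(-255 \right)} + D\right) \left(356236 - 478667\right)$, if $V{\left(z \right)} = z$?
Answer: $\frac{2037429487381}{810} \approx 2.5153 \cdot 10^{9}$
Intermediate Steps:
$D = -20545$ ($D = 3 - 20548 = -20545$)
$o{\left(v \right)} = \frac{1}{-555 + v}$
$\left(o{\left(-255 \right)} + D\right) \left(356236 - 478667\right) = \left(\frac{1}{-555 - 255} - 20545\right) \left(356236 - 478667\right) = \left(\frac{1}{-810} - 20545\right) \left(-122431\right) = \left(- \frac{1}{810} - 20545\right) \left(-122431\right) = \left(- \frac{16641451}{810}\right) \left(-122431\right) = \frac{2037429487381}{810}$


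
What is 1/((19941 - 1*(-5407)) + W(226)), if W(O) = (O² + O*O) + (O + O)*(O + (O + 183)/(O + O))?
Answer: 1/230061 ≈ 4.3467e-6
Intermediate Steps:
W(O) = 2*O² + 2*O*(O + (183 + O)/(2*O)) (W(O) = (O² + O²) + (2*O)*(O + (183 + O)/((2*O))) = 2*O² + (2*O)*(O + (183 + O)*(1/(2*O))) = 2*O² + (2*O)*(O + (183 + O)/(2*O)) = 2*O² + 2*O*(O + (183 + O)/(2*O)))
1/((19941 - 1*(-5407)) + W(226)) = 1/((19941 - 1*(-5407)) + (183 + 226 + 4*226²)) = 1/((19941 + 5407) + (183 + 226 + 4*51076)) = 1/(25348 + (183 + 226 + 204304)) = 1/(25348 + 204713) = 1/230061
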